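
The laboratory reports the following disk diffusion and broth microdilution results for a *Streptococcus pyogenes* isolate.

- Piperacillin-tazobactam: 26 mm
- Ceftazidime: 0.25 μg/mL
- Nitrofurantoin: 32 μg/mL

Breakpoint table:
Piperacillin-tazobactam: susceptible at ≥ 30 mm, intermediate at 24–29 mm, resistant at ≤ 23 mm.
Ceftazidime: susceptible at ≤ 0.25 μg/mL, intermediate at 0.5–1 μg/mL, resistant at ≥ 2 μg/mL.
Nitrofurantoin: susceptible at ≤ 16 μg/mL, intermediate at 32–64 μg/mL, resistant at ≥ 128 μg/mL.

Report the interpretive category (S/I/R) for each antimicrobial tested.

Piperacillin-tazobactam (26 mm) in 24–29 mm — intermediate
Ceftazidime 0.25 μg/mL: ≤ 0.25 μg/mL — susceptible
Nitrofurantoin 32 μg/mL: in 32–64 μg/mL — intermediate

I, S, I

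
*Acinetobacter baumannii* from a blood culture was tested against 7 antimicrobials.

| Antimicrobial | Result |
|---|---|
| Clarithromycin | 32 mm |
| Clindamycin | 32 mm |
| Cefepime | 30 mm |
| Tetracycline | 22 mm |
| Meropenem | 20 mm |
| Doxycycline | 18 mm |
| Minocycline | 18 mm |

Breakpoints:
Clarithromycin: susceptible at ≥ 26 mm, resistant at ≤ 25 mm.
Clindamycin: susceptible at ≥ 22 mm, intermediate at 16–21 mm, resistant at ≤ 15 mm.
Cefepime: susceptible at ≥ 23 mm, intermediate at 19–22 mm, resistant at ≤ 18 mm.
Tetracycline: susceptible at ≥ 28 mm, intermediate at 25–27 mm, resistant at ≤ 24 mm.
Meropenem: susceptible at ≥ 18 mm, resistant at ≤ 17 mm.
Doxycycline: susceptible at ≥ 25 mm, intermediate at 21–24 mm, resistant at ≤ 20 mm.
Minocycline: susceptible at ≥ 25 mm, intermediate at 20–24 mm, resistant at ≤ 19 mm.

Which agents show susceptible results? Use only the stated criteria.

clarithromycin, clindamycin, cefepime, meropenem

Clarithromycin 32 mm: ≥ 26 mm — Susceptible
Clindamycin (32 mm) ≥ 22 mm — susceptible
Cefepime 30 mm: ≥ 23 mm — Susceptible
Tetracycline: 22 mm is ≤ 24 mm ⇒ R
Meropenem (20 mm) ≥ 18 mm — susceptible
Doxycycline (18 mm) ≤ 20 mm — R
Minocycline 18 mm: ≤ 19 mm ⇒ resistant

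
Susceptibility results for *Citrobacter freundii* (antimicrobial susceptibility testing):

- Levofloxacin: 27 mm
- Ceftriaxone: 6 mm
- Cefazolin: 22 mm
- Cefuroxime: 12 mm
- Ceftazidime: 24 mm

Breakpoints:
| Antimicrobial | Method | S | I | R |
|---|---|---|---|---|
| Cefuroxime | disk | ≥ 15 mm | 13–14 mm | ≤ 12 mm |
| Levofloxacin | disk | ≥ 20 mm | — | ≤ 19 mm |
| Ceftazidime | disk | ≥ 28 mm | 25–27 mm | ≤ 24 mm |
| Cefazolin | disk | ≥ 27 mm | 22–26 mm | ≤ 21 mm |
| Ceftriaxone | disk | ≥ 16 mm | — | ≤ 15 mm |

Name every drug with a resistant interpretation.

Levofloxacin: 27 mm is ≥ 20 mm ⇒ Susceptible
Ceftriaxone (6 mm) ≤ 15 mm → resistant
Cefazolin: 22 mm is in 22–26 mm — I
Cefuroxime: 12 mm is ≤ 12 mm ⇒ Resistant
Ceftazidime 24 mm: ≤ 24 mm → Resistant

ceftriaxone, cefuroxime, ceftazidime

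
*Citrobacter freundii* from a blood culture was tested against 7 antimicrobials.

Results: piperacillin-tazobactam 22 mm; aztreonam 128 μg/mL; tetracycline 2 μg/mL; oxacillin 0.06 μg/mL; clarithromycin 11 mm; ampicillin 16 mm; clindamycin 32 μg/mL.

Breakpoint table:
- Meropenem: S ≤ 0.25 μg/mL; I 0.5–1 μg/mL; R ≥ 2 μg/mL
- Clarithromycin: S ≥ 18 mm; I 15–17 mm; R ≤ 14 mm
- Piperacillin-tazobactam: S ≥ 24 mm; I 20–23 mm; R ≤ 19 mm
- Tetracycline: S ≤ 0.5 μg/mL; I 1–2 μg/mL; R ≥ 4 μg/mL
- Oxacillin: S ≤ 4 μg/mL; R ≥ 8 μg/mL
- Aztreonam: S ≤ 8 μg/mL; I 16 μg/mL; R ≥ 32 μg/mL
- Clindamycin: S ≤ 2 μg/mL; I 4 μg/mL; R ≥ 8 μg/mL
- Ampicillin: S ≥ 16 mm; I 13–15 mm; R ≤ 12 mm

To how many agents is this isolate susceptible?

2

Piperacillin-tazobactam 22 mm: in 20–23 mm ⇒ I
Aztreonam 128 μg/mL: ≥ 32 μg/mL → Resistant
Tetracycline (2 μg/mL) in 1–2 μg/mL ⇒ intermediate
Oxacillin 0.06 μg/mL: ≤ 4 μg/mL → susceptible
Clarithromycin 11 mm: ≤ 14 mm — resistant
Ampicillin 16 mm: ≥ 16 mm ⇒ S
Clindamycin: 32 μg/mL is ≥ 8 μg/mL ⇒ R
Susceptible: 2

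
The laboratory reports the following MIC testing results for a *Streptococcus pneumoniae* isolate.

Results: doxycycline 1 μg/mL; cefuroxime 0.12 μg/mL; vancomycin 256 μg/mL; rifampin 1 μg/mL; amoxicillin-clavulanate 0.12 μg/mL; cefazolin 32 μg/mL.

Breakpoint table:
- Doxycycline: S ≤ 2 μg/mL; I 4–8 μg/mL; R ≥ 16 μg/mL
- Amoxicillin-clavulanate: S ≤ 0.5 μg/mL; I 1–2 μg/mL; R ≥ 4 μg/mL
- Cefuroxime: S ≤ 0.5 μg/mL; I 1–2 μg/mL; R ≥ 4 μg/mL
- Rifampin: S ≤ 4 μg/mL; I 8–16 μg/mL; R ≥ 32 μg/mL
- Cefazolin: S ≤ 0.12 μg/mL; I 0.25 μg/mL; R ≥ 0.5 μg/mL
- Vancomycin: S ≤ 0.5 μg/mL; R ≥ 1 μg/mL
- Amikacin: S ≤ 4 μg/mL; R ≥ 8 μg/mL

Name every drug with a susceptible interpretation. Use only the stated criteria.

doxycycline, cefuroxime, rifampin, amoxicillin-clavulanate

Doxycycline: 1 μg/mL is ≤ 2 μg/mL — S
Cefuroxime: 0.12 μg/mL is ≤ 0.5 μg/mL ⇒ S
Vancomycin (256 μg/mL) ≥ 1 μg/mL — Resistant
Rifampin (1 μg/mL) ≤ 4 μg/mL — Susceptible
Amoxicillin-clavulanate (0.12 μg/mL) ≤ 0.5 μg/mL ⇒ susceptible
Cefazolin: 32 μg/mL is ≥ 0.5 μg/mL — Resistant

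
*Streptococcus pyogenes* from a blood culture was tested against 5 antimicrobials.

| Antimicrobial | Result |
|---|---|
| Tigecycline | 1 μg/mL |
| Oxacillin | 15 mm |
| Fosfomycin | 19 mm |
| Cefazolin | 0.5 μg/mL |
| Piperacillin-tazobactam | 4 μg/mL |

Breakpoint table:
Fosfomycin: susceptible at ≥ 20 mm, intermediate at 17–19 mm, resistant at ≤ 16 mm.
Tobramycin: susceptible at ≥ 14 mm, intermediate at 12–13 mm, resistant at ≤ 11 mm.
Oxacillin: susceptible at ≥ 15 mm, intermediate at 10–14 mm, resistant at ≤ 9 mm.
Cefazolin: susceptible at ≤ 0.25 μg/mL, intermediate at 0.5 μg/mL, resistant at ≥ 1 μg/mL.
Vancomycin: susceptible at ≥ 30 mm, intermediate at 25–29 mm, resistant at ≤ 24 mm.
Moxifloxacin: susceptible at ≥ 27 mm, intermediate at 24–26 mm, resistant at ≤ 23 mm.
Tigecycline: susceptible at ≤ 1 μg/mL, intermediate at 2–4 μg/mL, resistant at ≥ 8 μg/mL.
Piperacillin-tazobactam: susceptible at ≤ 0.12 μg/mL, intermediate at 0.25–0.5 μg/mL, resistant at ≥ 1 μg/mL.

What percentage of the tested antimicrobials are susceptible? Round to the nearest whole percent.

40%

Tigecycline: 1 μg/mL is ≤ 1 μg/mL ⇒ Susceptible
Oxacillin 15 mm: ≥ 15 mm ⇒ Susceptible
Fosfomycin (19 mm) in 17–19 mm → I
Cefazolin 0.5 μg/mL: = 0.5 μg/mL — Intermediate
Piperacillin-tazobactam (4 μg/mL) ≥ 1 μg/mL → Resistant
Susceptible: 2/5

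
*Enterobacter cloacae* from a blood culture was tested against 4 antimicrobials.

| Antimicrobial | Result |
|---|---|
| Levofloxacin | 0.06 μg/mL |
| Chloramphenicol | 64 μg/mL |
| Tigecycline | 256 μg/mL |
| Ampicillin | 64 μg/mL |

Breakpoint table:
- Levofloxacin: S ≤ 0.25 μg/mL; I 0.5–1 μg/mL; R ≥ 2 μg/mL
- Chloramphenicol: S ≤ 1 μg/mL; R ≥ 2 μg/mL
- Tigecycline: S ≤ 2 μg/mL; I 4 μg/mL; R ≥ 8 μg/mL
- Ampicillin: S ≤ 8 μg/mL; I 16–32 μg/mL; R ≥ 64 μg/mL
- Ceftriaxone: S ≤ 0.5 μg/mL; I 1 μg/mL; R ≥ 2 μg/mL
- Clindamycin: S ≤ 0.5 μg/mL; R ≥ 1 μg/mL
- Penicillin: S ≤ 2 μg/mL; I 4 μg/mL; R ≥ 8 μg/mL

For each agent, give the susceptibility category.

Levofloxacin (0.06 μg/mL) ≤ 0.25 μg/mL — S
Chloramphenicol: 64 μg/mL is ≥ 2 μg/mL — Resistant
Tigecycline 256 μg/mL: ≥ 8 μg/mL ⇒ resistant
Ampicillin (64 μg/mL) ≥ 64 μg/mL → Resistant

S, R, R, R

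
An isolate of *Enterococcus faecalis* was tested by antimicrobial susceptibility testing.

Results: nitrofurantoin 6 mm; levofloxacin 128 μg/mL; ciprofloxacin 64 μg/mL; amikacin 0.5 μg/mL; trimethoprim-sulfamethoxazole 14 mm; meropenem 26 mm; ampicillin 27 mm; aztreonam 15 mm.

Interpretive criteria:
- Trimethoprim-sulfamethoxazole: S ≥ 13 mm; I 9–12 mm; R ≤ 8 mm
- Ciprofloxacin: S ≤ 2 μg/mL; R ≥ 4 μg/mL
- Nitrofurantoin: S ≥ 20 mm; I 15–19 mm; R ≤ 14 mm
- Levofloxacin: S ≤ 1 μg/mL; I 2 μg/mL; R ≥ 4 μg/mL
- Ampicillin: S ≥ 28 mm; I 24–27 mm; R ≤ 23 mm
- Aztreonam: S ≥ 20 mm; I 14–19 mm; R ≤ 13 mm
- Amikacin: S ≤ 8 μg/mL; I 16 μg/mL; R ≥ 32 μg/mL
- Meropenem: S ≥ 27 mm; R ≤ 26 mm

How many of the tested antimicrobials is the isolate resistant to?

Nitrofurantoin (6 mm) ≤ 14 mm ⇒ R
Levofloxacin 128 μg/mL: ≥ 4 μg/mL → Resistant
Ciprofloxacin 64 μg/mL: ≥ 4 μg/mL — Resistant
Amikacin 0.5 μg/mL: ≤ 8 μg/mL — S
Trimethoprim-sulfamethoxazole 14 mm: ≥ 13 mm — S
Meropenem 26 mm: ≤ 26 mm — resistant
Ampicillin: 27 mm is in 24–27 mm — Intermediate
Aztreonam: 15 mm is in 14–19 mm — Intermediate
Resistant: 4

4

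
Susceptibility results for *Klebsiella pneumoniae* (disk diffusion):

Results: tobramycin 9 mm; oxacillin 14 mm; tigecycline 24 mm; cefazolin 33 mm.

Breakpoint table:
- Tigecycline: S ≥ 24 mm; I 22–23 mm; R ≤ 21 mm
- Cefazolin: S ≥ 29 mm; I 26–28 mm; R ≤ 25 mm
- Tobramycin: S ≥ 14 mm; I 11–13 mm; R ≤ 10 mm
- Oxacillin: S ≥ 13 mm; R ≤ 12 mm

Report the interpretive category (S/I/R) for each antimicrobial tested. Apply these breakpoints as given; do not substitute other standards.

Tobramycin: 9 mm is ≤ 10 mm — resistant
Oxacillin (14 mm) ≥ 13 mm → susceptible
Tigecycline (24 mm) ≥ 24 mm — S
Cefazolin: 33 mm is ≥ 29 mm → S

R, S, S, S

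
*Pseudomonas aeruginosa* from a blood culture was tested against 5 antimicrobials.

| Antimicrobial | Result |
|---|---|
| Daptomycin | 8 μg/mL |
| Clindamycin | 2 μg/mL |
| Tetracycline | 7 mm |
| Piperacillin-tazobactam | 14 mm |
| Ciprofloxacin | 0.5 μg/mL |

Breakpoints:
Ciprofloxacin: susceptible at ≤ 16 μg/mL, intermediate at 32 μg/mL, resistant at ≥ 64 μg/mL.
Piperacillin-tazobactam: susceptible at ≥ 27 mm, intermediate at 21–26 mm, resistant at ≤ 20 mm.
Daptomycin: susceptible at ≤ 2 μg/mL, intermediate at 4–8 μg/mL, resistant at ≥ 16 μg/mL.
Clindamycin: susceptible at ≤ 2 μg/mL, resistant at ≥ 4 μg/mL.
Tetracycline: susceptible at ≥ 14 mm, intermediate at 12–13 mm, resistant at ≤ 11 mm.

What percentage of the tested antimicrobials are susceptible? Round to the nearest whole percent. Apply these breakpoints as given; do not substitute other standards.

40%

Daptomycin (8 μg/mL) in 4–8 μg/mL ⇒ Intermediate
Clindamycin (2 μg/mL) ≤ 2 μg/mL ⇒ S
Tetracycline 7 mm: ≤ 11 mm — R
Piperacillin-tazobactam (14 mm) ≤ 20 mm ⇒ R
Ciprofloxacin (0.5 μg/mL) ≤ 16 μg/mL ⇒ S
Susceptible: 2/5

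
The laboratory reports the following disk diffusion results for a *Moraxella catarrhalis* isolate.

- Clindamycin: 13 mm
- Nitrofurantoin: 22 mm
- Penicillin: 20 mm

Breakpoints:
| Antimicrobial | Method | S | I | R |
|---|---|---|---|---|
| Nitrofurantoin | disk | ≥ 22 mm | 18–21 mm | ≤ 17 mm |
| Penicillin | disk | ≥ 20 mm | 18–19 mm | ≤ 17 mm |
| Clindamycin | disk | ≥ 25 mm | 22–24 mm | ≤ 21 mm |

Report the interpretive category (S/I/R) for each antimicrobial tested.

R, S, S

Clindamycin: 13 mm is ≤ 21 mm — R
Nitrofurantoin (22 mm) ≥ 22 mm — Susceptible
Penicillin (20 mm) ≥ 20 mm ⇒ Susceptible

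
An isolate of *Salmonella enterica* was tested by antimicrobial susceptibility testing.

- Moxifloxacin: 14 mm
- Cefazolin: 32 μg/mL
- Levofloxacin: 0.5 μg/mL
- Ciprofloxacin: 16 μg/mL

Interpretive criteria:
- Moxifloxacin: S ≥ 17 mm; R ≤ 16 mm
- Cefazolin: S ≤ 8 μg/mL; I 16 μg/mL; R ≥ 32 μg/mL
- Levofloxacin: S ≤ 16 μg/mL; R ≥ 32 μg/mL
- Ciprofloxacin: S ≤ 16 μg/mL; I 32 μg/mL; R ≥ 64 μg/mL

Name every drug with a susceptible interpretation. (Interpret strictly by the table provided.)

levofloxacin, ciprofloxacin

Moxifloxacin (14 mm) ≤ 16 mm → Resistant
Cefazolin: 32 μg/mL is ≥ 32 μg/mL ⇒ R
Levofloxacin: 0.5 μg/mL is ≤ 16 μg/mL → susceptible
Ciprofloxacin (16 μg/mL) ≤ 16 μg/mL → S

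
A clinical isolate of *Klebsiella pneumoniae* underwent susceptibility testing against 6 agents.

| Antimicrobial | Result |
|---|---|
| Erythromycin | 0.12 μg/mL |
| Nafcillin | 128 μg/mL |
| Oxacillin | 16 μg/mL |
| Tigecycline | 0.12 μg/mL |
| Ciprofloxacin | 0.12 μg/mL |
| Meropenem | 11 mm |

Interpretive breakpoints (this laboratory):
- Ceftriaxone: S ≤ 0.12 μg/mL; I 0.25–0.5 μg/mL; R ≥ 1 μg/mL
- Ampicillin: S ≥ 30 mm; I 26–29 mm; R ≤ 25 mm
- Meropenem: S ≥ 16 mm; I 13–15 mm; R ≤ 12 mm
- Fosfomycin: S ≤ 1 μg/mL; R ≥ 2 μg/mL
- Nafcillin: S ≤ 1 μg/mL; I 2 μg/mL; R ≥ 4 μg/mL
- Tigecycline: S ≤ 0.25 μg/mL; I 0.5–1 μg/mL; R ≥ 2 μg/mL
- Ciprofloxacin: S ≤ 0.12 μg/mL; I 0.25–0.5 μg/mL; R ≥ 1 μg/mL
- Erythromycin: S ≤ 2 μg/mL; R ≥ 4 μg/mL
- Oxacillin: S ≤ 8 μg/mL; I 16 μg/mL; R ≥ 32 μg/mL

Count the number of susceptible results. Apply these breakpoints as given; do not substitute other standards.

Erythromycin (0.12 μg/mL) ≤ 2 μg/mL — susceptible
Nafcillin: 128 μg/mL is ≥ 4 μg/mL → R
Oxacillin (16 μg/mL) = 16 μg/mL → I
Tigecycline 0.12 μg/mL: ≤ 0.25 μg/mL ⇒ susceptible
Ciprofloxacin (0.12 μg/mL) ≤ 0.12 μg/mL ⇒ Susceptible
Meropenem (11 mm) ≤ 12 mm → Resistant
Susceptible: 3

3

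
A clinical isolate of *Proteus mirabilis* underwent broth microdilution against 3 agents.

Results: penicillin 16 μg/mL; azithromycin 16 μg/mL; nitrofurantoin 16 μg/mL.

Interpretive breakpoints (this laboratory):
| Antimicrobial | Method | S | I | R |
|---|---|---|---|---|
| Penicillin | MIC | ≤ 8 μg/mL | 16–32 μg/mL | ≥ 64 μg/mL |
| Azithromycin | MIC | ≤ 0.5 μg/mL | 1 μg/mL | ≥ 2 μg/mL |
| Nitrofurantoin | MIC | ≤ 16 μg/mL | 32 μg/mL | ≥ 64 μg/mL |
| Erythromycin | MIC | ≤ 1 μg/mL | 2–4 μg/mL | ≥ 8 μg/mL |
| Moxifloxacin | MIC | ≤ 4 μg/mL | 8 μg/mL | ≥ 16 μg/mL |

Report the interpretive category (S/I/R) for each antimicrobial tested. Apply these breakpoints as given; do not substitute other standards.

I, R, S

Penicillin (16 μg/mL) in 16–32 μg/mL → Intermediate
Azithromycin: 16 μg/mL is ≥ 2 μg/mL → resistant
Nitrofurantoin (16 μg/mL) ≤ 16 μg/mL → S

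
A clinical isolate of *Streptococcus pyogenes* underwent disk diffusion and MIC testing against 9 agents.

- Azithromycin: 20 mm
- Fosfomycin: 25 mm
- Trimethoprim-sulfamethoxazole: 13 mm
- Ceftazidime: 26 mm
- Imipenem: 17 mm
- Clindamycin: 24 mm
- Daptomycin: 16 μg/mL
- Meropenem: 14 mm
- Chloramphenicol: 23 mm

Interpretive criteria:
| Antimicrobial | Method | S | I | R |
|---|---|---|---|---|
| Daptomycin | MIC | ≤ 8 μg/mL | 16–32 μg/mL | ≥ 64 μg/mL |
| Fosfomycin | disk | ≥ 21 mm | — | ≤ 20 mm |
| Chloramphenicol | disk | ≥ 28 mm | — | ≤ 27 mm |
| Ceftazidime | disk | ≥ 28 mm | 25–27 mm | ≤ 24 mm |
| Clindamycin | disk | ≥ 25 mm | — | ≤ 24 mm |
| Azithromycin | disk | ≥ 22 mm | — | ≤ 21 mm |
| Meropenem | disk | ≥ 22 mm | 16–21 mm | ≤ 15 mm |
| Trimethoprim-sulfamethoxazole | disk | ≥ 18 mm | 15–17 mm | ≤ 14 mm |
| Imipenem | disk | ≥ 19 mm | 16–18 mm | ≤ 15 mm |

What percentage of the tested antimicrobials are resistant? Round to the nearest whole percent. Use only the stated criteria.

Azithromycin (20 mm) ≤ 21 mm → R
Fosfomycin 25 mm: ≥ 21 mm → Susceptible
Trimethoprim-sulfamethoxazole 13 mm: ≤ 14 mm → Resistant
Ceftazidime 26 mm: in 25–27 mm ⇒ intermediate
Imipenem: 17 mm is in 16–18 mm → intermediate
Clindamycin 24 mm: ≤ 24 mm ⇒ R
Daptomycin (16 μg/mL) in 16–32 μg/mL ⇒ I
Meropenem (14 mm) ≤ 15 mm → R
Chloramphenicol 23 mm: ≤ 27 mm — R
Resistant: 5/9

56%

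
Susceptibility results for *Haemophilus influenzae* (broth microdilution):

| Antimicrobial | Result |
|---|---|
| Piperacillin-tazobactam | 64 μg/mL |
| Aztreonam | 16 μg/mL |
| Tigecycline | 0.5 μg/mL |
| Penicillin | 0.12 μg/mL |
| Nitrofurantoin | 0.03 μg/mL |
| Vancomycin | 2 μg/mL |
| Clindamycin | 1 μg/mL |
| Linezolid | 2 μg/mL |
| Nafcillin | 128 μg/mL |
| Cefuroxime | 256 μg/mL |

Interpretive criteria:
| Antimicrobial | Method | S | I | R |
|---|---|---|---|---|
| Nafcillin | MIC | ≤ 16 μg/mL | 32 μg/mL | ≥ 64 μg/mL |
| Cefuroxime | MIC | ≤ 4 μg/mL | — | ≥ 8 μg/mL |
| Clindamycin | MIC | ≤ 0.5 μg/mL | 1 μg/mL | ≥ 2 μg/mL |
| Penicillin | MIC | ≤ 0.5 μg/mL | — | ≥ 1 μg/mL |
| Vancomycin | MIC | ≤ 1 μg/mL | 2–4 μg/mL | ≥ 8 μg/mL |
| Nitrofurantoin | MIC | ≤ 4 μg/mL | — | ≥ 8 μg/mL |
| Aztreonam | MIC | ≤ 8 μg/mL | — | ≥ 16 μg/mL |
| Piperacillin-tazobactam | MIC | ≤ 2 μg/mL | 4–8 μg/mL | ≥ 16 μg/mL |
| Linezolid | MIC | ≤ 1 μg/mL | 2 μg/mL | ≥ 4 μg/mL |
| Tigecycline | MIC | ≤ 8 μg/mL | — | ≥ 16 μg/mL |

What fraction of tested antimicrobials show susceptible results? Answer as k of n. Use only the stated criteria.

3 of 10

Piperacillin-tazobactam (64 μg/mL) ≥ 16 μg/mL — R
Aztreonam (16 μg/mL) ≥ 16 μg/mL — R
Tigecycline (0.5 μg/mL) ≤ 8 μg/mL — S
Penicillin: 0.12 μg/mL is ≤ 0.5 μg/mL — S
Nitrofurantoin (0.03 μg/mL) ≤ 4 μg/mL ⇒ susceptible
Vancomycin: 2 μg/mL is in 2–4 μg/mL → I
Clindamycin (1 μg/mL) = 1 μg/mL — I
Linezolid (2 μg/mL) = 2 μg/mL → I
Nafcillin 128 μg/mL: ≥ 64 μg/mL — resistant
Cefuroxime (256 μg/mL) ≥ 8 μg/mL — Resistant
Susceptible: 3/10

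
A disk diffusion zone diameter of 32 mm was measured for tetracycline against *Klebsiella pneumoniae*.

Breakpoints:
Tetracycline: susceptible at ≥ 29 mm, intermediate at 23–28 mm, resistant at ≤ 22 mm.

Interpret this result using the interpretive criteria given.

Tetracycline 32 mm: ≥ 29 mm → S

Susceptible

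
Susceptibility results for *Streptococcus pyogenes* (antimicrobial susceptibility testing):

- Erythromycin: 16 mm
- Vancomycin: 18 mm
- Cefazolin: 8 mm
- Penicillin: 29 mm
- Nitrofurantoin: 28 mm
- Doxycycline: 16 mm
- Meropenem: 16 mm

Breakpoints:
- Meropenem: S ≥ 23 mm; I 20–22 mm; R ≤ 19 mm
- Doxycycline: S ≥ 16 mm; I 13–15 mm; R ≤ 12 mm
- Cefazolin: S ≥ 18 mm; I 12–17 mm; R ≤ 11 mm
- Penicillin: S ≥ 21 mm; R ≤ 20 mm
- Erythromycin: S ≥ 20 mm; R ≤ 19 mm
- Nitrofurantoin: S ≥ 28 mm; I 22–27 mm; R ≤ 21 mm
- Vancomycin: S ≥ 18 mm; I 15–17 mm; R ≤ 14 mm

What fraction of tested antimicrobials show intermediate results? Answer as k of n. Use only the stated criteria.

0 of 7

Erythromycin 16 mm: ≤ 19 mm → Resistant
Vancomycin: 18 mm is ≥ 18 mm → susceptible
Cefazolin 8 mm: ≤ 11 mm → Resistant
Penicillin: 29 mm is ≥ 21 mm ⇒ Susceptible
Nitrofurantoin (28 mm) ≥ 28 mm → susceptible
Doxycycline (16 mm) ≥ 16 mm → Susceptible
Meropenem 16 mm: ≤ 19 mm ⇒ resistant
Intermediate: 0/7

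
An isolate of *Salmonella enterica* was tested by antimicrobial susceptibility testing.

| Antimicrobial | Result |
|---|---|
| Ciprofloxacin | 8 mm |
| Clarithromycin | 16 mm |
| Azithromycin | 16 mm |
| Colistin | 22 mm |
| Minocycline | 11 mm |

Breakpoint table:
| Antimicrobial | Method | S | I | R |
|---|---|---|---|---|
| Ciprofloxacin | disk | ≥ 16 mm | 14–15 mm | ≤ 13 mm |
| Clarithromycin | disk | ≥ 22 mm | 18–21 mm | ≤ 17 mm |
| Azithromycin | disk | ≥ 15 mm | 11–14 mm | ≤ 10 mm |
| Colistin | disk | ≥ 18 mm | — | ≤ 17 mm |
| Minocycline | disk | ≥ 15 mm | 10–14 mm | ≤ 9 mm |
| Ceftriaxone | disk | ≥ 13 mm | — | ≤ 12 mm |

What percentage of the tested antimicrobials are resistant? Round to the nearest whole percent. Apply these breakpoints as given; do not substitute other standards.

40%

Ciprofloxacin: 8 mm is ≤ 13 mm ⇒ Resistant
Clarithromycin 16 mm: ≤ 17 mm ⇒ R
Azithromycin: 16 mm is ≥ 15 mm → Susceptible
Colistin: 22 mm is ≥ 18 mm → Susceptible
Minocycline (11 mm) in 10–14 mm — I
Resistant: 2/5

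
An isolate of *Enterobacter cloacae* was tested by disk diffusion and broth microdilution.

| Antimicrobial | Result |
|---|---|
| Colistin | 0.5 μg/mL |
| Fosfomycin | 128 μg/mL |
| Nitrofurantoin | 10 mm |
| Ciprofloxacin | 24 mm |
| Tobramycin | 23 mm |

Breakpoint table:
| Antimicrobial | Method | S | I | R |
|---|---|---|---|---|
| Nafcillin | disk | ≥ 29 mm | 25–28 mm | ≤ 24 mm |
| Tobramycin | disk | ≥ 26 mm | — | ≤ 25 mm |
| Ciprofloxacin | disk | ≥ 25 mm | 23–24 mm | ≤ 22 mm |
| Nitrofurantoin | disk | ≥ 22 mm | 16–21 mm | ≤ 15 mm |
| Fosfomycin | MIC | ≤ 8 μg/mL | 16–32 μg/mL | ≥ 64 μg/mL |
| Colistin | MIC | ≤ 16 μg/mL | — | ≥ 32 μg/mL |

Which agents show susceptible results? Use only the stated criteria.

Colistin 0.5 μg/mL: ≤ 16 μg/mL — Susceptible
Fosfomycin 128 μg/mL: ≥ 64 μg/mL → Resistant
Nitrofurantoin 10 mm: ≤ 15 mm — resistant
Ciprofloxacin 24 mm: in 23–24 mm — Intermediate
Tobramycin (23 mm) ≤ 25 mm → Resistant

colistin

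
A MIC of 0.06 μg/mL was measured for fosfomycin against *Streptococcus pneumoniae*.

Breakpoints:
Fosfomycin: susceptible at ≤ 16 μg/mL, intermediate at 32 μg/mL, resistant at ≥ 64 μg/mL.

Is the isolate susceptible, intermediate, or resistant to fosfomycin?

Susceptible

Fosfomycin: 0.06 μg/mL is ≤ 16 μg/mL → susceptible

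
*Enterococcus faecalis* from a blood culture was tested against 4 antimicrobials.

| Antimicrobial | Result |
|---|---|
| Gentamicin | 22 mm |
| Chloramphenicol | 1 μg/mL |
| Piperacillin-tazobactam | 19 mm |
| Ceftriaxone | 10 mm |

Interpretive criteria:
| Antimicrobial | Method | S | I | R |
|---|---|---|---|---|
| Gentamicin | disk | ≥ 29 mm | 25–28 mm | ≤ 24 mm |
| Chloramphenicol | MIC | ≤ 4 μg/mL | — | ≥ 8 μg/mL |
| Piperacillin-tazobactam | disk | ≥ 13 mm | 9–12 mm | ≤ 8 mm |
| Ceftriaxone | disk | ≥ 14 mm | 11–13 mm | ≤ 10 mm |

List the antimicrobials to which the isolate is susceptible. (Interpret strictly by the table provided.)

chloramphenicol, piperacillin-tazobactam

Gentamicin (22 mm) ≤ 24 mm — R
Chloramphenicol: 1 μg/mL is ≤ 4 μg/mL → susceptible
Piperacillin-tazobactam 19 mm: ≥ 13 mm → susceptible
Ceftriaxone: 10 mm is ≤ 10 mm — resistant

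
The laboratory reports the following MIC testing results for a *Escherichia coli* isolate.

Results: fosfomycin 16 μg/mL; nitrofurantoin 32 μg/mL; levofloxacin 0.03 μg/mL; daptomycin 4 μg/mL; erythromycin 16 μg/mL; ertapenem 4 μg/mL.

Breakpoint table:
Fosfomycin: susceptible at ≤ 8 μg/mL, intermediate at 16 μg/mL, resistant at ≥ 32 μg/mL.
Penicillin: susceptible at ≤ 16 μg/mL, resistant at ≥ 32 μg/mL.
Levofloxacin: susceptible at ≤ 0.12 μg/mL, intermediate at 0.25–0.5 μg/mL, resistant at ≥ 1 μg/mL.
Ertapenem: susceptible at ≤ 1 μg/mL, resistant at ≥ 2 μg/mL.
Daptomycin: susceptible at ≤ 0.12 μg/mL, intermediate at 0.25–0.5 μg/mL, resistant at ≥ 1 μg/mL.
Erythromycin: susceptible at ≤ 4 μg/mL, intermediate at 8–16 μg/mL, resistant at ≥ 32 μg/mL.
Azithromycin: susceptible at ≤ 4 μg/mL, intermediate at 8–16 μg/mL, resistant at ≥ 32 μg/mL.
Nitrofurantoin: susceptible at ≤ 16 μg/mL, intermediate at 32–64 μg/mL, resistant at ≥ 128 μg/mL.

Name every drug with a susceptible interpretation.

Fosfomycin: 16 μg/mL is = 16 μg/mL → I
Nitrofurantoin 32 μg/mL: in 32–64 μg/mL — I
Levofloxacin 0.03 μg/mL: ≤ 0.12 μg/mL — S
Daptomycin 4 μg/mL: ≥ 1 μg/mL → Resistant
Erythromycin (16 μg/mL) in 8–16 μg/mL ⇒ I
Ertapenem 4 μg/mL: ≥ 2 μg/mL → R

levofloxacin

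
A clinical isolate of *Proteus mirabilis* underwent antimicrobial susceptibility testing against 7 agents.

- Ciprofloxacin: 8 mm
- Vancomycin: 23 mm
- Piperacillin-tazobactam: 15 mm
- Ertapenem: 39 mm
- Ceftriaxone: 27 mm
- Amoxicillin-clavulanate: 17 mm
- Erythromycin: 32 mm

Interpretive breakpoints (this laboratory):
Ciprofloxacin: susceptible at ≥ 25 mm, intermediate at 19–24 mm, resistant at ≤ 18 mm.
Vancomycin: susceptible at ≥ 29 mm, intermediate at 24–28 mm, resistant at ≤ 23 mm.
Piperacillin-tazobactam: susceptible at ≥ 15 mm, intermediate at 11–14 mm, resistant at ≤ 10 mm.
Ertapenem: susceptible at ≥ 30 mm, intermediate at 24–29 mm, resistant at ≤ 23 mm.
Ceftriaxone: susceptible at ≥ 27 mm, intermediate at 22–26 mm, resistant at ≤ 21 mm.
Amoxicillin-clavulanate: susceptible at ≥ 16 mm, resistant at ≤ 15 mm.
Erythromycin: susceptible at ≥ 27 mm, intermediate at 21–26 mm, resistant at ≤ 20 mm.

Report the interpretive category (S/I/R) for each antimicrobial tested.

R, R, S, S, S, S, S

Ciprofloxacin 8 mm: ≤ 18 mm → R
Vancomycin: 23 mm is ≤ 23 mm → Resistant
Piperacillin-tazobactam (15 mm) ≥ 15 mm — susceptible
Ertapenem 39 mm: ≥ 30 mm → Susceptible
Ceftriaxone: 27 mm is ≥ 27 mm — Susceptible
Amoxicillin-clavulanate (17 mm) ≥ 16 mm — Susceptible
Erythromycin (32 mm) ≥ 27 mm → S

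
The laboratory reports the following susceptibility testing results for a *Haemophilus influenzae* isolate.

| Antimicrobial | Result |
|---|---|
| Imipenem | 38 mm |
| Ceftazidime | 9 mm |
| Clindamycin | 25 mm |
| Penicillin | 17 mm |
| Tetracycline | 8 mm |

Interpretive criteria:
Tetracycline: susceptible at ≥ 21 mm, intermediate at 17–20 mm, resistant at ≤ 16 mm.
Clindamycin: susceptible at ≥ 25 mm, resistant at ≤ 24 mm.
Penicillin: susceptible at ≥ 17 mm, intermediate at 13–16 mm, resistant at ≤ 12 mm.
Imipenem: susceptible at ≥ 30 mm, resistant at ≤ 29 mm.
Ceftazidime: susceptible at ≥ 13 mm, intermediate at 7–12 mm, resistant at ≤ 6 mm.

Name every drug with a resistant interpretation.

Imipenem: 38 mm is ≥ 30 mm — susceptible
Ceftazidime: 9 mm is in 7–12 mm → I
Clindamycin (25 mm) ≥ 25 mm → Susceptible
Penicillin 17 mm: ≥ 17 mm → Susceptible
Tetracycline 8 mm: ≤ 16 mm → Resistant

tetracycline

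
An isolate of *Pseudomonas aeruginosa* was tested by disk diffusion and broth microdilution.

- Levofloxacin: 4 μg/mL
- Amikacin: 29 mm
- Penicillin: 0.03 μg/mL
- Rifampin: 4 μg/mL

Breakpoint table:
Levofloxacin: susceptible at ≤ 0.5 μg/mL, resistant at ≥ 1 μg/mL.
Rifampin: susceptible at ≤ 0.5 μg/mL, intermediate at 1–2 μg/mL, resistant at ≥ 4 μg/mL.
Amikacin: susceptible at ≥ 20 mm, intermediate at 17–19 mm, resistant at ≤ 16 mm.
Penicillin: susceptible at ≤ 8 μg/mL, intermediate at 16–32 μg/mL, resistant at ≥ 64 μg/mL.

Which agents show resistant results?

Levofloxacin 4 μg/mL: ≥ 1 μg/mL → R
Amikacin: 29 mm is ≥ 20 mm → susceptible
Penicillin 0.03 μg/mL: ≤ 8 μg/mL — Susceptible
Rifampin: 4 μg/mL is ≥ 4 μg/mL → Resistant

levofloxacin, rifampin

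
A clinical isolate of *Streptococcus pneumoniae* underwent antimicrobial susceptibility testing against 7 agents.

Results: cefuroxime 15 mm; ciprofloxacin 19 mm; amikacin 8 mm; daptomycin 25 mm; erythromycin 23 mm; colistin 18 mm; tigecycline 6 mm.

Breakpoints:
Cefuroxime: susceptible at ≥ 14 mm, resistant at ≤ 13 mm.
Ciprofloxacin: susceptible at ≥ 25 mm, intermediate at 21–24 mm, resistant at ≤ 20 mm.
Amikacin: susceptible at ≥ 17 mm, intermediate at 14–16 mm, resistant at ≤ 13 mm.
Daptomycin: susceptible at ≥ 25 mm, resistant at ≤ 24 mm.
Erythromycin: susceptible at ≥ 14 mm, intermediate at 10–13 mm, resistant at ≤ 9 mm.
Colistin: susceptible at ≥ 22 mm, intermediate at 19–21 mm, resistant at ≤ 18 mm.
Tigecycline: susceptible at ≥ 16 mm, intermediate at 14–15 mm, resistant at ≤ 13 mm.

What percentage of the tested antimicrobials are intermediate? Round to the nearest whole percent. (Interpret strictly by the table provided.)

Cefuroxime: 15 mm is ≥ 14 mm → S
Ciprofloxacin 19 mm: ≤ 20 mm → resistant
Amikacin 8 mm: ≤ 13 mm ⇒ Resistant
Daptomycin (25 mm) ≥ 25 mm — Susceptible
Erythromycin 23 mm: ≥ 14 mm ⇒ Susceptible
Colistin (18 mm) ≤ 18 mm ⇒ resistant
Tigecycline: 6 mm is ≤ 13 mm — resistant
Intermediate: 0/7

0%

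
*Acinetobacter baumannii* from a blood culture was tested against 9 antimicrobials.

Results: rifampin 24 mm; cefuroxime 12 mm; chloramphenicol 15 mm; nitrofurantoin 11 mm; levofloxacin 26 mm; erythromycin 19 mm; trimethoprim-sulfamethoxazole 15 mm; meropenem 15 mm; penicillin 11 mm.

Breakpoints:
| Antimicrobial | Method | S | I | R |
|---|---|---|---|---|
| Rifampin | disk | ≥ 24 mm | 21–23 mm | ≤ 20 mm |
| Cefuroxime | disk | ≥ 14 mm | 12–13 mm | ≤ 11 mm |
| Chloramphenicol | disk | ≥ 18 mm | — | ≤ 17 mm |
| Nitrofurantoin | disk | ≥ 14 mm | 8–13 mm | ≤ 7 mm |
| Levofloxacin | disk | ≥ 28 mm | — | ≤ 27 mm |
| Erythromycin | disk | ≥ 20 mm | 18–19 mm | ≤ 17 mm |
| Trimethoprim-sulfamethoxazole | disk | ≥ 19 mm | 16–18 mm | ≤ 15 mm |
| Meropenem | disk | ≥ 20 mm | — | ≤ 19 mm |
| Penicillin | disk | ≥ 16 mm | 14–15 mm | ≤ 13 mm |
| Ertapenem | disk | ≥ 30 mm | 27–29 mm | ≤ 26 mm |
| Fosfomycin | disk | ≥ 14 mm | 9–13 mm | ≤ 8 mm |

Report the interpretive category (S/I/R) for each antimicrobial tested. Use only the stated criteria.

S, I, R, I, R, I, R, R, R

Rifampin: 24 mm is ≥ 24 mm → susceptible
Cefuroxime 12 mm: in 12–13 mm ⇒ Intermediate
Chloramphenicol: 15 mm is ≤ 17 mm ⇒ Resistant
Nitrofurantoin (11 mm) in 8–13 mm ⇒ I
Levofloxacin (26 mm) ≤ 27 mm → resistant
Erythromycin 19 mm: in 18–19 mm — I
Trimethoprim-sulfamethoxazole 15 mm: ≤ 15 mm → Resistant
Meropenem 15 mm: ≤ 19 mm → Resistant
Penicillin: 11 mm is ≤ 13 mm — Resistant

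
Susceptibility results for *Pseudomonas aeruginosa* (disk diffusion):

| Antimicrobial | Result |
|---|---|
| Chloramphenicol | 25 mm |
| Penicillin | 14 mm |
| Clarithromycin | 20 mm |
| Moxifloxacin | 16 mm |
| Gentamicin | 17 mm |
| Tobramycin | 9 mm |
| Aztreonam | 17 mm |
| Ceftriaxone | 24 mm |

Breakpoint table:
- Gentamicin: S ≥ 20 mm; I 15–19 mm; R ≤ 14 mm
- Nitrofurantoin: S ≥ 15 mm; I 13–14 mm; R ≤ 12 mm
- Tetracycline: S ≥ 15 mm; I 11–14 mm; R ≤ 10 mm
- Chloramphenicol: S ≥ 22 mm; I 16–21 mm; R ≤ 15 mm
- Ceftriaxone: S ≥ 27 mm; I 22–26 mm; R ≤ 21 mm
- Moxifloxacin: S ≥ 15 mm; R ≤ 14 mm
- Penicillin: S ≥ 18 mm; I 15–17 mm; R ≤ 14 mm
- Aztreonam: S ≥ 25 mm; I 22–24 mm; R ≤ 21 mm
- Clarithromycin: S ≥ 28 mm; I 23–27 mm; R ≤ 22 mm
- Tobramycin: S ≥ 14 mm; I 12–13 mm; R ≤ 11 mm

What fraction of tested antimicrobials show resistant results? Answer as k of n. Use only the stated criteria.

4 of 8

Chloramphenicol (25 mm) ≥ 22 mm → S
Penicillin 14 mm: ≤ 14 mm ⇒ resistant
Clarithromycin (20 mm) ≤ 22 mm ⇒ Resistant
Moxifloxacin 16 mm: ≥ 15 mm → susceptible
Gentamicin 17 mm: in 15–19 mm ⇒ Intermediate
Tobramycin: 9 mm is ≤ 11 mm — resistant
Aztreonam 17 mm: ≤ 21 mm → resistant
Ceftriaxone: 24 mm is in 22–26 mm ⇒ I
Resistant: 4/8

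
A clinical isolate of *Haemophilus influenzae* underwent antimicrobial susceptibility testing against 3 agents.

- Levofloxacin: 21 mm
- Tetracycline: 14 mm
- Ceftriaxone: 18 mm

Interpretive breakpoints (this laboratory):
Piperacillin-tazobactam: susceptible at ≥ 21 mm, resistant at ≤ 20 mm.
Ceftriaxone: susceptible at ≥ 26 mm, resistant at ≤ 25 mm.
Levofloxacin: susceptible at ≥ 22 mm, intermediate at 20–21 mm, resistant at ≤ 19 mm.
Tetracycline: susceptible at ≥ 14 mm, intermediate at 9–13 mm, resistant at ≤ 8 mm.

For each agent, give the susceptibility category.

I, S, R

Levofloxacin 21 mm: in 20–21 mm → Intermediate
Tetracycline 14 mm: ≥ 14 mm → susceptible
Ceftriaxone: 18 mm is ≤ 25 mm — Resistant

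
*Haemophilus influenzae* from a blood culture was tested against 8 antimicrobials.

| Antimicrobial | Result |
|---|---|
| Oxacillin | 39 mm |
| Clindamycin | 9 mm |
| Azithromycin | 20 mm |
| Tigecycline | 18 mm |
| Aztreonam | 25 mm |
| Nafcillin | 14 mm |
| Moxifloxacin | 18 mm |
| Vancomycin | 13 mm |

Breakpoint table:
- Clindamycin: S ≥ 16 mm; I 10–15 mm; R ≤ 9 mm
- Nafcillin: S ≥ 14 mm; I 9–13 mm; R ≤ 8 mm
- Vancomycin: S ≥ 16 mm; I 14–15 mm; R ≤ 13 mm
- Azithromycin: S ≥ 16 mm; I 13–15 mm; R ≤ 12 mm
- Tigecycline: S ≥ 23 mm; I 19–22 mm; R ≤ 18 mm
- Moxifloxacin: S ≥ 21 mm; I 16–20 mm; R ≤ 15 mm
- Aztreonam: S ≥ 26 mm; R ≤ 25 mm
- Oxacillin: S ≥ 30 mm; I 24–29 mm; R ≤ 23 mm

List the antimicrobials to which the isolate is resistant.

Oxacillin: 39 mm is ≥ 30 mm → S
Clindamycin 9 mm: ≤ 9 mm — Resistant
Azithromycin 20 mm: ≥ 16 mm ⇒ Susceptible
Tigecycline: 18 mm is ≤ 18 mm → Resistant
Aztreonam 25 mm: ≤ 25 mm — Resistant
Nafcillin: 14 mm is ≥ 14 mm → S
Moxifloxacin 18 mm: in 16–20 mm → I
Vancomycin: 13 mm is ≤ 13 mm — R

clindamycin, tigecycline, aztreonam, vancomycin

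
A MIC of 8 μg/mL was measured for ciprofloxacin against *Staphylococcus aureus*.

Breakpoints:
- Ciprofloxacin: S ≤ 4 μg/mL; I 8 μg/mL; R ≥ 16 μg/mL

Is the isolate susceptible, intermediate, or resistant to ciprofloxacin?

Intermediate

Ciprofloxacin (8 μg/mL) = 8 μg/mL ⇒ I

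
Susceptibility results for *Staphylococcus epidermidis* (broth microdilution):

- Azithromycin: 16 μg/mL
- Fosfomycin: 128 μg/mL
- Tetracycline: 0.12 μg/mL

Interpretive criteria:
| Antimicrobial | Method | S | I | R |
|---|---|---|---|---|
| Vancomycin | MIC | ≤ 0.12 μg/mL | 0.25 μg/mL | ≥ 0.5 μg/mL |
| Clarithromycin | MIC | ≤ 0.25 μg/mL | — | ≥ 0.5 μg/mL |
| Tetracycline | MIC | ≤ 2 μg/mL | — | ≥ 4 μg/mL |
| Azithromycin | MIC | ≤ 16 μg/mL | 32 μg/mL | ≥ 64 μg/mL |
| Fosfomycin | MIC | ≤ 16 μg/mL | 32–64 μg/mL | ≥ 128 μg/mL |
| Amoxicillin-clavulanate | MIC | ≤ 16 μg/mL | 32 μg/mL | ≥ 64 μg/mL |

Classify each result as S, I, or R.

S, R, S

Azithromycin (16 μg/mL) ≤ 16 μg/mL → S
Fosfomycin (128 μg/mL) ≥ 128 μg/mL ⇒ resistant
Tetracycline (0.12 μg/mL) ≤ 2 μg/mL — Susceptible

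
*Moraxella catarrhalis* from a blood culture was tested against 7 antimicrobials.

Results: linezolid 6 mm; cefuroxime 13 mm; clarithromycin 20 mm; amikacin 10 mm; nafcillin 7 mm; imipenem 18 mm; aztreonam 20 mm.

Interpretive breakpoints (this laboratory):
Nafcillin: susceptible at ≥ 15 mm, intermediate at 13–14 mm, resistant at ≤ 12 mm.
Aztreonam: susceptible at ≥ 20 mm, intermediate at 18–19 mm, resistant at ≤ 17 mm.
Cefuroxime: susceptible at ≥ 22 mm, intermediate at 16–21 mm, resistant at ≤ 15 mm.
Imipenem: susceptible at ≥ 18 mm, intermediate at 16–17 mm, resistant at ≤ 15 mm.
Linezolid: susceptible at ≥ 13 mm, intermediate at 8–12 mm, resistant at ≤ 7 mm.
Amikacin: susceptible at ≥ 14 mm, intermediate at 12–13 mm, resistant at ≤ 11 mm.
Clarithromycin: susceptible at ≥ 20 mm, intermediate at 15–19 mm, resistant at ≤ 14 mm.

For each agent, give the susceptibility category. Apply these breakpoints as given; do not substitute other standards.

R, R, S, R, R, S, S

Linezolid: 6 mm is ≤ 7 mm — R
Cefuroxime (13 mm) ≤ 15 mm — R
Clarithromycin 20 mm: ≥ 20 mm → S
Amikacin (10 mm) ≤ 11 mm — Resistant
Nafcillin 7 mm: ≤ 12 mm ⇒ resistant
Imipenem: 18 mm is ≥ 18 mm → S
Aztreonam 20 mm: ≥ 20 mm ⇒ Susceptible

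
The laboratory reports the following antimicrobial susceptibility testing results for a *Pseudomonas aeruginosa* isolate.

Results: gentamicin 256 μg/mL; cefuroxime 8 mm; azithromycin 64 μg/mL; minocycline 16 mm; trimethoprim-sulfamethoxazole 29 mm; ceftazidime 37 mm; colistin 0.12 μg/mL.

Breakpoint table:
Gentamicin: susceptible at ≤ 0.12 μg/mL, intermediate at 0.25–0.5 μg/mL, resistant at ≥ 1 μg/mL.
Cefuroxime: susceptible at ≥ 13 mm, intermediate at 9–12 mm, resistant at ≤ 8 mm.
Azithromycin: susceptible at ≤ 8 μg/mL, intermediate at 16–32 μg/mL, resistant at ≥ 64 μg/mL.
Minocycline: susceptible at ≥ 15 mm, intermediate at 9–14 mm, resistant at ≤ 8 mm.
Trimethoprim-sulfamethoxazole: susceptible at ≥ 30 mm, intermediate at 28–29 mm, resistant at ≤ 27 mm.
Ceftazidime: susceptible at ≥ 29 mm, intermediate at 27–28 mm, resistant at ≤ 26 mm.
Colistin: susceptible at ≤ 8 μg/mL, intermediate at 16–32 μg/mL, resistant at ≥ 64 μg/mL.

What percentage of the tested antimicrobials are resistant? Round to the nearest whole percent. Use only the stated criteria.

Gentamicin: 256 μg/mL is ≥ 1 μg/mL — R
Cefuroxime 8 mm: ≤ 8 mm — resistant
Azithromycin: 64 μg/mL is ≥ 64 μg/mL → R
Minocycline 16 mm: ≥ 15 mm ⇒ S
Trimethoprim-sulfamethoxazole 29 mm: in 28–29 mm → Intermediate
Ceftazidime (37 mm) ≥ 29 mm → Susceptible
Colistin: 0.12 μg/mL is ≤ 8 μg/mL ⇒ susceptible
Resistant: 3/7

43%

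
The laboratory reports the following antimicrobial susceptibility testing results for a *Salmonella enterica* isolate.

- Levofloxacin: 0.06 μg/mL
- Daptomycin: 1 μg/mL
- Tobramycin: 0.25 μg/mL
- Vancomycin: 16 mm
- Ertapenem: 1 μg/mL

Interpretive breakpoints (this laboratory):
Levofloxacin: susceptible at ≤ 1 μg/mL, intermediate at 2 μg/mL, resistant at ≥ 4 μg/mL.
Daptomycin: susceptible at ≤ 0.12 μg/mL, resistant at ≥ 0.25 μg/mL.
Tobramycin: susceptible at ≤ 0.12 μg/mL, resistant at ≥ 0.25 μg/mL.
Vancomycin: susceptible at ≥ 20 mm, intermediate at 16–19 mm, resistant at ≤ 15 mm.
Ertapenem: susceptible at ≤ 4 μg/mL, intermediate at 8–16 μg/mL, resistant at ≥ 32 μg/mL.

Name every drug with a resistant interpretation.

Levofloxacin (0.06 μg/mL) ≤ 1 μg/mL — Susceptible
Daptomycin: 1 μg/mL is ≥ 0.25 μg/mL → resistant
Tobramycin (0.25 μg/mL) ≥ 0.25 μg/mL → Resistant
Vancomycin 16 mm: in 16–19 mm — intermediate
Ertapenem (1 μg/mL) ≤ 4 μg/mL — Susceptible

daptomycin, tobramycin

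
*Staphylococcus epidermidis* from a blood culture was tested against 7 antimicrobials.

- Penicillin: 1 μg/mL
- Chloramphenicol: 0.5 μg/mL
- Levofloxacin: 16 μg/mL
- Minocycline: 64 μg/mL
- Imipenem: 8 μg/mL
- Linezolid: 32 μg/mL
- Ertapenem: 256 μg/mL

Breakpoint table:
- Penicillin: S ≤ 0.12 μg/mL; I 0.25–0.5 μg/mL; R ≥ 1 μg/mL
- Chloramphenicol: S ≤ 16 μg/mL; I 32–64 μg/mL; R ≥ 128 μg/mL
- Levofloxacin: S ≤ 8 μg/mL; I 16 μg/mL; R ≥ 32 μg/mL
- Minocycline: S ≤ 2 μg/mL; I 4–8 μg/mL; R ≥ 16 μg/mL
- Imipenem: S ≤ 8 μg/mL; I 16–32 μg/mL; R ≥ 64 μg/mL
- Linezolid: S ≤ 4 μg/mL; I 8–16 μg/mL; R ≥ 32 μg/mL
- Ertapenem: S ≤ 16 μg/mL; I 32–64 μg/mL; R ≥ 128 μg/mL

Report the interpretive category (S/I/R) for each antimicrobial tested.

Penicillin (1 μg/mL) ≥ 1 μg/mL — Resistant
Chloramphenicol 0.5 μg/mL: ≤ 16 μg/mL ⇒ susceptible
Levofloxacin 16 μg/mL: = 16 μg/mL ⇒ I
Minocycline 64 μg/mL: ≥ 16 μg/mL → resistant
Imipenem (8 μg/mL) ≤ 8 μg/mL ⇒ susceptible
Linezolid (32 μg/mL) ≥ 32 μg/mL — resistant
Ertapenem: 256 μg/mL is ≥ 128 μg/mL → resistant

R, S, I, R, S, R, R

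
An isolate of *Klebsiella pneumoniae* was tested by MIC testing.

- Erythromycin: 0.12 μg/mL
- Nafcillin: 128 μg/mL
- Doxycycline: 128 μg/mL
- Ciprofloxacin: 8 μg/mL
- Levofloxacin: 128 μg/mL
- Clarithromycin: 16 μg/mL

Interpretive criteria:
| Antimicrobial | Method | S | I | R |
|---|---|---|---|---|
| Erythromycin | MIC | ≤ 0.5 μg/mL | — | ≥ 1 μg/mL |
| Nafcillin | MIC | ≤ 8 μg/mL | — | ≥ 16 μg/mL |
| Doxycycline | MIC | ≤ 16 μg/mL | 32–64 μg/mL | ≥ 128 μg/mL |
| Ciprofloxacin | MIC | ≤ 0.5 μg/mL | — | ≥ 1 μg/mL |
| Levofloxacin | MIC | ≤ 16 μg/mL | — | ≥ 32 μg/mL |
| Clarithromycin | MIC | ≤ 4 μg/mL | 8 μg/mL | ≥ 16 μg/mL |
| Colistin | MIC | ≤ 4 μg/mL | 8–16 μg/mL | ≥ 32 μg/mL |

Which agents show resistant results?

nafcillin, doxycycline, ciprofloxacin, levofloxacin, clarithromycin

Erythromycin 0.12 μg/mL: ≤ 0.5 μg/mL ⇒ Susceptible
Nafcillin (128 μg/mL) ≥ 16 μg/mL → resistant
Doxycycline (128 μg/mL) ≥ 128 μg/mL ⇒ R
Ciprofloxacin 8 μg/mL: ≥ 1 μg/mL → Resistant
Levofloxacin 128 μg/mL: ≥ 32 μg/mL — R
Clarithromycin (16 μg/mL) ≥ 16 μg/mL — Resistant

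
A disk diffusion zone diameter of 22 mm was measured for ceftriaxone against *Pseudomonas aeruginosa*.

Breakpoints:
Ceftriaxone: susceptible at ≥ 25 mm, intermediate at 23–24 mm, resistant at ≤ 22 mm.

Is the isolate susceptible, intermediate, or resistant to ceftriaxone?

R

Ceftriaxone (22 mm) ≤ 22 mm ⇒ R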